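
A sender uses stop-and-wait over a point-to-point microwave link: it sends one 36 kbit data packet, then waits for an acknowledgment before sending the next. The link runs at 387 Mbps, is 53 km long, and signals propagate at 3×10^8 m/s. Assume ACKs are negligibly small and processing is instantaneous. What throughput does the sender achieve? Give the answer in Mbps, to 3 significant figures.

80.7 Mbps

t_tx = L/R = 36000/387000000 = 9.30233e-05 s.
t_prop = 53000/300000000 = 0.000176667 s; RTT = 0.000353333 s.
Cycle = t_tx + RTT = 0.000446357 s.
Throughput = L / cycle = 36000 / 0.000446357 = 80.7 Mbps.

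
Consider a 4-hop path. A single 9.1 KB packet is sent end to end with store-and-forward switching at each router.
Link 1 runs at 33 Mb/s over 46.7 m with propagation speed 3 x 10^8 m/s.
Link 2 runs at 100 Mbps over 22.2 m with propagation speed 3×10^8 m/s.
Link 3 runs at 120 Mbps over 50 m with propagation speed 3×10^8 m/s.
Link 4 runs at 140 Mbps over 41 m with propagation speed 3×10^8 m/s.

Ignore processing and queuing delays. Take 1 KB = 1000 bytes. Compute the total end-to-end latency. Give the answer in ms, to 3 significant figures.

L = 72800 bits.
Transmission delays (L/R per hop): 2.20606, 0.728, 0.606667, 0.52 ms; sum = 4.06073 ms.
Propagation delays (d/s per hop): 0.000155667, 7.4e-05, 0.000166667, 0.000136667 ms; sum = 0.000533 ms.
End-to-end = 4.06 ms.

4.06 ms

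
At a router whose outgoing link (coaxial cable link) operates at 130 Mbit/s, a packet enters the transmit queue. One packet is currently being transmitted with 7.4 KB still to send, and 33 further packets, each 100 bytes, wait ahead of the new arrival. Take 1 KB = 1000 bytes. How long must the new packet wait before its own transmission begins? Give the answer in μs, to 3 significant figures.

658 μs

Each queued packet: L/R = 800/130000000 = 6.15385 μs.
33 queued → 203.077 μs.
Plus remaining 59200 bits of current packet: 455.385 μs.
Queuing delay = 658 μs.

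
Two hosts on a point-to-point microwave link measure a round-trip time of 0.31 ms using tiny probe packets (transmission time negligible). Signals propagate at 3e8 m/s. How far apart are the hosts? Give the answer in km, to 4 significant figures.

46.50 km

One-way propagation = RTT/2 = 0.155 ms.
d = s × t = 300000000 × 0.000155 = 46.50 km.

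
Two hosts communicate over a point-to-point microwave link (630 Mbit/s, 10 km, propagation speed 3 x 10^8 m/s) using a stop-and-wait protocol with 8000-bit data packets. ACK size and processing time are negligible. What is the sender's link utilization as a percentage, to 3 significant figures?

t_tx = L/R = 8000/630000000 = 1.26984e-05 s.
t_prop = 10000/300000000 = 3.33333e-05 s; RTT = 6.66667e-05 s.
Cycle = t_tx + RTT = 7.93651e-05 s.
Utilization = t_tx / cycle = 1.26984e-05/7.93651e-05 = 16.0 %.

16.0 %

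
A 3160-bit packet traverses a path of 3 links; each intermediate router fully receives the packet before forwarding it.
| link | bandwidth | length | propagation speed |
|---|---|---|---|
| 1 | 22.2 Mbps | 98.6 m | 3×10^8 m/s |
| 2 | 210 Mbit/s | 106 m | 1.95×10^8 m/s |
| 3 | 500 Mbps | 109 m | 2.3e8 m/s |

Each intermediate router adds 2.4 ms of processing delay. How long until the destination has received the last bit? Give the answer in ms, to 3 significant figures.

4.97 ms

Transmission delays (L/R per hop): 0.142342, 0.0150476, 0.00632 ms; sum = 0.16371 ms.
Propagation delays (d/s per hop): 0.000328667, 0.00054359, 0.000473913 ms; sum = 0.00134617 ms.
Processing at 2 router(s): 2 × 2.4 ms = 4.8 ms.
End-to-end = 4.97 ms.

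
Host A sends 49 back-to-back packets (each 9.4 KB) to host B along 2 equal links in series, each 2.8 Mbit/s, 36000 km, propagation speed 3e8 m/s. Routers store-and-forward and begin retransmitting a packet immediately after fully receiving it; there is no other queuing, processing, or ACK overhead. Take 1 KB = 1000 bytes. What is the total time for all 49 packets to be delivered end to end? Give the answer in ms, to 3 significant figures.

Per-hop transmission t_tx = L/R = 75200/2800000 = 26.8571 ms.
Per-hop propagation t_prop = 36000000/300000000 = 120 ms.
Pipeline fill: first packet needs 2·t_tx to clear all hops; remaining 48 packets each add one t_tx.
Total = (2+49-1)·t_tx + 2·t_prop = 50·26.8571 + 2·120 = 1580 ms.

1580 ms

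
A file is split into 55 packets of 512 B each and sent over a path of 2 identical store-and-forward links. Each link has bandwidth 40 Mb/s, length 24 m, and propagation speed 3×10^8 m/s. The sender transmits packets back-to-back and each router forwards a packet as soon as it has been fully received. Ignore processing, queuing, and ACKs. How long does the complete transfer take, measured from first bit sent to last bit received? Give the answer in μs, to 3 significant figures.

Per-hop transmission t_tx = L/R = 4096/40000000 = 102.4 μs.
Per-hop propagation t_prop = 24/300000000 = 0.08 μs.
Pipeline fill: first packet needs 2·t_tx to clear all hops; remaining 54 packets each add one t_tx.
Total = (2+55-1)·t_tx + 2·t_prop = 56·102.4 + 2·0.08 = 5730 μs.

5730 μs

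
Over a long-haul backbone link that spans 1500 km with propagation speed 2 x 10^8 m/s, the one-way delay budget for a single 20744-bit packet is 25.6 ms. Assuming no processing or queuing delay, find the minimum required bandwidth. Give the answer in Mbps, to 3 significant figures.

Propagation delay = 1500000 / 200000000 = 7.5 ms.
Transmission budget = 25.6 − 7.5 = 18.1 ms.
R ≥ L / t_tx = 20744 bits / 0.0181 s = 1.15 Mbps.

1.15 Mbps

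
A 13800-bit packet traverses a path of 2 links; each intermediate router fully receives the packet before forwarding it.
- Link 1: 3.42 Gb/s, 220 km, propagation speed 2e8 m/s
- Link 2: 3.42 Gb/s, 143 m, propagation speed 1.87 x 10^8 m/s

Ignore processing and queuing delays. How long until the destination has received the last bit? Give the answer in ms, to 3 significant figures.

1.11 ms

Transmission delay per hop = L/R = 13800/3420000000 = 0.00403509 ms; 2 hops → 0.00807018 ms.
Propagation delays (d/s per hop): 1.1, 0.000764706 ms; sum = 1.10076 ms.
End-to-end = 1.11 ms.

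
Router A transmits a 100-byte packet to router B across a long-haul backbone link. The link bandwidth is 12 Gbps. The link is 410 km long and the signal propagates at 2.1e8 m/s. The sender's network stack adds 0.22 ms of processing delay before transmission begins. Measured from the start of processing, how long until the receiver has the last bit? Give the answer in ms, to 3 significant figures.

L = 100 × 8 = 800 bits.
Transmission delay = L/R = 800 / 12000000000 = 6.66667e-05 ms.
Propagation delay = d/s = 410000 m / 210000000 m/s = 1.95238 ms.
Plus processing delay 0.22 ms = 0.22 ms.
Total = 2.17 ms.

2.17 ms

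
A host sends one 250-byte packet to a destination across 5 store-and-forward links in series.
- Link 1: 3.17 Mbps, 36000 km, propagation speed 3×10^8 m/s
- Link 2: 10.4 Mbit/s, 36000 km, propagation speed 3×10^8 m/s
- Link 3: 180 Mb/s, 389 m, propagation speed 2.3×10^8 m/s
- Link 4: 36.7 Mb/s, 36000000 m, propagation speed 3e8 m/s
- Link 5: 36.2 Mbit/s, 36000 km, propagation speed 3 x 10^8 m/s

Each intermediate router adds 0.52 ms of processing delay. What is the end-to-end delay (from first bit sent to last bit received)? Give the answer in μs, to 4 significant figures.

L = 250 × 8 = 2000 bits.
Transmission delays (L/R per hop): 630.915, 192.308, 11.1111, 54.4959, 55.2486 μs; sum = 944.078 μs.
Propagation delays (d/s per hop): 120000, 120000, 1.6913, 120000, 120000 μs; sum = 480002 μs.
Processing at 4 router(s): 4 × 0.52 ms = 2080 μs.
End-to-end = 483000 μs.

483000 μs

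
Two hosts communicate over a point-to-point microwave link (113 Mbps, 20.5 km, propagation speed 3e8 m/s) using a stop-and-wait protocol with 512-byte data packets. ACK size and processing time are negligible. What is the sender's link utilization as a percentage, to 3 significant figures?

t_tx = L/R = 4096/113000000 = 3.62478e-05 s.
t_prop = 20500/300000000 = 6.83333e-05 s; RTT = 0.000136667 s.
Cycle = t_tx + RTT = 0.000172914 s.
Utilization = t_tx / cycle = 3.62478e-05/0.000172914 = 21.0 %.

21.0 %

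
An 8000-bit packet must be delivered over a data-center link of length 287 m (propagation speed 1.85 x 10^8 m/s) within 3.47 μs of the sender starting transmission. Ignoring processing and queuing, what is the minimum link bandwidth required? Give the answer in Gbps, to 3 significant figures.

Propagation delay = 287 / 185000000 = 1.55135 μs.
Transmission budget = 3.47 − 1.55135 = 1.91865 μs.
R ≥ L / t_tx = 8000 bits / 1.91865e-06 s = 4.17 Gbps.

4.17 Gbps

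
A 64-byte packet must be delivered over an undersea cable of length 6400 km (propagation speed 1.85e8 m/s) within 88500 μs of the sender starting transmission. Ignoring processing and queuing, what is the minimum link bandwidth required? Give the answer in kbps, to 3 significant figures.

9.50 kbps

L = 512 bits.
Propagation delay = 6400000 / 185000000 = 34594.6 μs.
Transmission budget = 88500 − 34594.6 = 53905.4 μs.
R ≥ L / t_tx = 512 bits / 0.0539054 s = 9.50 kbps.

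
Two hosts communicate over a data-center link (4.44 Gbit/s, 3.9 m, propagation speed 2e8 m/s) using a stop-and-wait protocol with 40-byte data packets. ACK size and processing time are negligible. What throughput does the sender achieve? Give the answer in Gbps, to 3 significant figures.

2.88 Gbps

t_tx = L/R = 320/4440000000 = 7.20721e-08 s.
t_prop = 3.9/200000000 = 1.95e-08 s; RTT = 3.9e-08 s.
Cycle = t_tx + RTT = 1.11072e-07 s.
Throughput = L / cycle = 320 / 1.11072e-07 = 2.88 Gbps.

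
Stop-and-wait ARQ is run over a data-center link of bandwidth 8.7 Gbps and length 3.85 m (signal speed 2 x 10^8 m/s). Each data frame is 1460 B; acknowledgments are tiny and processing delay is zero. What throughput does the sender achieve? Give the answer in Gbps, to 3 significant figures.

t_tx = L/R = 11680/8700000000 = 1.34253e-06 s.
t_prop = 3.85/200000000 = 1.925e-08 s; RTT = 3.85e-08 s.
Cycle = t_tx + RTT = 1.38103e-06 s.
Throughput = L / cycle = 11680 / 1.38103e-06 = 8.46 Gbps.

8.46 Gbps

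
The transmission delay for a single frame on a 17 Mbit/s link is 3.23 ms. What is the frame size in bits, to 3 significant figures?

54900 bits

L = R × t_tx = 17000000 b/s × 0.00323 s = 54910 bits.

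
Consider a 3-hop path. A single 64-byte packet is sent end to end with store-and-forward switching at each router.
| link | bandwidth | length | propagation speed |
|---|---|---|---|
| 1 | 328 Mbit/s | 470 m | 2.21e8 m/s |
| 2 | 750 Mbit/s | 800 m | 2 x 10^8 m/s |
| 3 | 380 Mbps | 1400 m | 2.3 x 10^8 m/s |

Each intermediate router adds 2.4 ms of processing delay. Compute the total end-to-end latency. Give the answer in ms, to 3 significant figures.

4.82 ms

L = 64 × 8 = 512 bits.
Transmission delays (L/R per hop): 0.00156098, 0.000682667, 0.00134737 ms; sum = 0.00359101 ms.
Propagation delays (d/s per hop): 0.0021267, 0.004, 0.00608696 ms; sum = 0.0122137 ms.
Processing at 2 router(s): 2 × 2.4 ms = 4.8 ms.
End-to-end = 4.82 ms.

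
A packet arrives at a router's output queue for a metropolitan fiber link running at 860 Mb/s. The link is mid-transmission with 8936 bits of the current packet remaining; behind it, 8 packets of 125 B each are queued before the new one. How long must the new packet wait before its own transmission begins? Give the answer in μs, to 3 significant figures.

Each queued packet: L/R = 1000/860000000 = 1.16279 μs.
8 queued → 9.30233 μs.
Plus remaining 8936 bits of current packet: 10.3907 μs.
Queuing delay = 19.7 μs.

19.7 μs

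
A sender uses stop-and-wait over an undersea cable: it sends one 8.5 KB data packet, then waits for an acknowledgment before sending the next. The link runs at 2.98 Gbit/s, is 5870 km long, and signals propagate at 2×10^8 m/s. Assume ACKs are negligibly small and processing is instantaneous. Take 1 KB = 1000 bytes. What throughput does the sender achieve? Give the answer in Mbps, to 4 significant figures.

t_tx = L/R = 68000/2980000000 = 2.28188e-05 s.
t_prop = 5870000/200000000 = 0.02935 s; RTT = 0.0587 s.
Cycle = t_tx + RTT = 0.0587228 s.
Throughput = L / cycle = 68000 / 0.0587228 = 1.158 Mbps.

1.158 Mbps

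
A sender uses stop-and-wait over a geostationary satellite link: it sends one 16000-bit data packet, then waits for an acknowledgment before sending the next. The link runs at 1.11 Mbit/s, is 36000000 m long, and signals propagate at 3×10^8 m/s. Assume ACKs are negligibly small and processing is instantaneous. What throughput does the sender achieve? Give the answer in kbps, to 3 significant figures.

62.9 kbps

t_tx = L/R = 16000/1110000 = 0.0144144 s.
t_prop = 36000000/300000000 = 0.12 s; RTT = 0.24 s.
Cycle = t_tx + RTT = 0.254414 s.
Throughput = L / cycle = 16000 / 0.254414 = 62.9 kbps.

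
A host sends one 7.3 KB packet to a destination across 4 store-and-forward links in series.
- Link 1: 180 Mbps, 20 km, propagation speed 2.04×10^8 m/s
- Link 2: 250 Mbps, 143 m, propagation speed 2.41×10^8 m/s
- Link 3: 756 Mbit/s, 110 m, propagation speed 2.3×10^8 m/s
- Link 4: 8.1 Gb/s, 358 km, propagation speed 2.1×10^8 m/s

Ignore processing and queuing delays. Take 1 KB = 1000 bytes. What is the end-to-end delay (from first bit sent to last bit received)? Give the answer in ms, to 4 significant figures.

2.446 ms

L = 58400 bits.
Transmission delays (L/R per hop): 0.324444, 0.2336, 0.0772487, 0.00720988 ms; sum = 0.642503 ms.
Propagation delays (d/s per hop): 0.0980392, 0.000593361, 0.000478261, 1.70476 ms; sum = 1.80387 ms.
End-to-end = 2.446 ms.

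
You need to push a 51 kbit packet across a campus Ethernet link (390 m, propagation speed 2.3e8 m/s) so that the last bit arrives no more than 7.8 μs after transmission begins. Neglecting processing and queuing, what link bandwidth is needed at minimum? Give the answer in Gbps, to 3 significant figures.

Propagation delay = 390 / 2.3e+08 = 1.69565 μs.
Transmission budget = 7.8 − 1.69565 = 6.10435 μs.
R ≥ L / t_tx = 51000 bits / 6.10435e-06 s = 8.35 Gbps.

8.35 Gbps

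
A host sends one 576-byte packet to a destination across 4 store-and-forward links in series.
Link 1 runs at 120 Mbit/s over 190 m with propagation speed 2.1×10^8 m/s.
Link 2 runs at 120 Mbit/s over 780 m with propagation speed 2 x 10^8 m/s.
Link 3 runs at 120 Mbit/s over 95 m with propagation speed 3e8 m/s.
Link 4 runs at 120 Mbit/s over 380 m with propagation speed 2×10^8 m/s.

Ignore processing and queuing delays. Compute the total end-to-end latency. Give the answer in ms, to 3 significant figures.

0.161 ms

L = 576 × 8 = 4608 bits.
Transmission delay per hop = L/R = 4608/120000000 = 0.0384 ms; 4 hops → 0.1536 ms.
Propagation delays (d/s per hop): 0.000904762, 0.0039, 0.000316667, 0.0019 ms; sum = 0.00702143 ms.
End-to-end = 0.161 ms.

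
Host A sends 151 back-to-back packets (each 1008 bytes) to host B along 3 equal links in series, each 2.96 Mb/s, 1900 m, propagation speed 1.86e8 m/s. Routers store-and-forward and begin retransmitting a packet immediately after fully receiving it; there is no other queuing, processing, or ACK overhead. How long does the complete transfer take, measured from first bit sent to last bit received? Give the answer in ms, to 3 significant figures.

Per-hop transmission t_tx = L/R = 8064/2960000 = 2.72432 ms.
Per-hop propagation t_prop = 1900/186000000 = 0.0102151 ms.
Pipeline fill: first packet needs 3·t_tx to clear all hops; remaining 150 packets each add one t_tx.
Total = (3+151-1)·t_tx + 3·t_prop = 153·2.72432 + 3·0.0102151 = 417 ms.

417 ms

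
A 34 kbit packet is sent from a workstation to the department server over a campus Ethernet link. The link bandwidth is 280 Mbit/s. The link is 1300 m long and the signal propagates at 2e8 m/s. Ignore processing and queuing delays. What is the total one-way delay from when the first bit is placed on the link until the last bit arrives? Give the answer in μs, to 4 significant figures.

L = 34000 bits.
Transmission delay = L/R = 34000 / 280000000 = 121.429 μs.
Propagation delay = d/s = 1300 m / 200000000 m/s = 6.5 μs.
Total = 127.9 μs.

127.9 μs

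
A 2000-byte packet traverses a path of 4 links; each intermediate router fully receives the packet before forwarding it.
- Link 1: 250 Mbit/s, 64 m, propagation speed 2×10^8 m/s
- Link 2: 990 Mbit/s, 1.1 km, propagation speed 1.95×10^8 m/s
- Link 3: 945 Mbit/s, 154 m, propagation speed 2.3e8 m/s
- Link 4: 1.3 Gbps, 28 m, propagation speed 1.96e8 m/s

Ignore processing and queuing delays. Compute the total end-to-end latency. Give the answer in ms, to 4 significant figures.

0.1162 ms

L = 2000 × 8 = 16000 bits.
Transmission delays (L/R per hop): 0.064, 0.0161616, 0.0169312, 0.0123077 ms; sum = 0.109401 ms.
Propagation delays (d/s per hop): 0.00032, 0.00564103, 0.000669565, 0.000142857 ms; sum = 0.00677345 ms.
End-to-end = 0.1162 ms.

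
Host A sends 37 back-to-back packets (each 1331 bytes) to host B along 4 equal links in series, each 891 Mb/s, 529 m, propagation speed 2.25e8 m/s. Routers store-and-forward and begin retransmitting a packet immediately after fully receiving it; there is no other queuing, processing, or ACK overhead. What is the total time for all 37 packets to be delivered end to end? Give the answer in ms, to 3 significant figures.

0.487 ms

Per-hop transmission t_tx = L/R = 10648/891000000 = 0.0119506 ms.
Per-hop propagation t_prop = 529/225000000 = 0.00235111 ms.
Pipeline fill: first packet needs 4·t_tx to clear all hops; remaining 36 packets each add one t_tx.
Total = (4+37-1)·t_tx + 4·t_prop = 40·0.0119506 + 4·0.00235111 = 0.487 ms.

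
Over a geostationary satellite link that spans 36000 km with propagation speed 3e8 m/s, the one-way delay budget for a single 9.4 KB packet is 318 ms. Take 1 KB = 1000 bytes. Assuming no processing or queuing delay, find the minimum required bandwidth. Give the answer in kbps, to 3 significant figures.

L = 75200 bits.
Propagation delay = 36000000 / 300000000 = 120 ms.
Transmission budget = 318 − 120 = 198 ms.
R ≥ L / t_tx = 75200 bits / 0.198 s = 380 kbps.

380 kbps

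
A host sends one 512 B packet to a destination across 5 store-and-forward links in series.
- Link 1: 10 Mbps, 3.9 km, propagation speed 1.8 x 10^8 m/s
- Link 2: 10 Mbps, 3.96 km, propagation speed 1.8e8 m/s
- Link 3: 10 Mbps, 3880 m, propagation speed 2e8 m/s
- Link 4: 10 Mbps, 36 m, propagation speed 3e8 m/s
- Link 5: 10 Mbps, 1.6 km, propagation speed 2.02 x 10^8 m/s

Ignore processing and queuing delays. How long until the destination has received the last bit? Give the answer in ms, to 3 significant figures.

L = 512 × 8 = 4096 bits.
Transmission delay per hop = L/R = 4096/10000000 = 0.4096 ms; 5 hops → 2.048 ms.
Propagation delays (d/s per hop): 0.0216667, 0.022, 0.0194, 0.00012, 0.00792079 ms; sum = 0.0711075 ms.
End-to-end = 2.12 ms.

2.12 ms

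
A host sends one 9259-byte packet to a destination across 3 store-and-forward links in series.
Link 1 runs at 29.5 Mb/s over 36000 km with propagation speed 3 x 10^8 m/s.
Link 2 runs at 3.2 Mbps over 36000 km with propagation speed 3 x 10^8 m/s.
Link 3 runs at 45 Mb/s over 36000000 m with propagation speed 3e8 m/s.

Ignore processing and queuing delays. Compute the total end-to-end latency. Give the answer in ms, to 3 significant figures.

387 ms

L = 9259 × 8 = 74072 bits.
Transmission delays (L/R per hop): 2.51092, 23.1475, 1.64604 ms; sum = 27.3045 ms.
Propagation delays (d/s per hop): 120, 120, 120 ms; sum = 360 ms.
End-to-end = 387 ms.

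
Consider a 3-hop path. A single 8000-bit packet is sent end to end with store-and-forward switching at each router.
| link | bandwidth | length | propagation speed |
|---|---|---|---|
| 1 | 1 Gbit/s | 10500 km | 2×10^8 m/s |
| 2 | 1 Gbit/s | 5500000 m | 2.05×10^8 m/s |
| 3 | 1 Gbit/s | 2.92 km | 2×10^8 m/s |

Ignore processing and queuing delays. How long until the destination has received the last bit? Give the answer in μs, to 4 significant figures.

79370 μs

Transmission delay per hop = L/R = 8000/1000000000 = 8 μs; 3 hops → 24 μs.
Propagation delays (d/s per hop): 52500, 26829.3, 14.6 μs; sum = 79343.9 μs.
End-to-end = 79370 μs.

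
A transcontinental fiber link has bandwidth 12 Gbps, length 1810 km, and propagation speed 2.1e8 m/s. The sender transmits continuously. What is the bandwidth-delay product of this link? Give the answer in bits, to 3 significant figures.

103000000 bits

Propagation delay = 1810000 / 210000000 = 0.00861905 s.
BDP = R × t_prop = 12000000000 × 0.00861905 = 103429000 bits.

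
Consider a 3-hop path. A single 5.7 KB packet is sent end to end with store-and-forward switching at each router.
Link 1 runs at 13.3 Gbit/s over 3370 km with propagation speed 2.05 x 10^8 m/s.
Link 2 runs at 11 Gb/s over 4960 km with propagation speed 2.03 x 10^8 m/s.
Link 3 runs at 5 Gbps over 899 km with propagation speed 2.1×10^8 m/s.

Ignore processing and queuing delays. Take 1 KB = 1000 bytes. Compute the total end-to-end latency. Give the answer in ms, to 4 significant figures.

L = 45600 bits.
Transmission delays (L/R per hop): 0.00342857, 0.00414545, 0.00912 ms; sum = 0.016694 ms.
Propagation delays (d/s per hop): 16.439, 24.4335, 4.28095 ms; sum = 45.1535 ms.
End-to-end = 45.17 ms.

45.17 ms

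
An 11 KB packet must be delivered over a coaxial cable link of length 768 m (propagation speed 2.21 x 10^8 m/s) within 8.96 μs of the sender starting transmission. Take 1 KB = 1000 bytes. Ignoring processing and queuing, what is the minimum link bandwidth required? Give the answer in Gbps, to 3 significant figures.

16.0 Gbps

L = 88000 bits.
Propagation delay = 768 / 221000000 = 3.47511 μs.
Transmission budget = 8.96 − 3.47511 = 5.48489 μs.
R ≥ L / t_tx = 88000 bits / 5.48489e-06 s = 16.0 Gbps.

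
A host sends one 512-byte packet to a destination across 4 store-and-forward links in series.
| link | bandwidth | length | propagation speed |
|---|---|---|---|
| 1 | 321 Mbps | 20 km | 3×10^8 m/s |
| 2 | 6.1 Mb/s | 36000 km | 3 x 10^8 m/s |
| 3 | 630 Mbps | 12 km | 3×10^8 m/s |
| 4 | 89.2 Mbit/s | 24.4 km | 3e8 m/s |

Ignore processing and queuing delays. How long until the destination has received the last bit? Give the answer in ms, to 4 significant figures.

120.9 ms

L = 512 × 8 = 4096 bits.
Transmission delays (L/R per hop): 0.0127601, 0.671475, 0.00650159, 0.0459193 ms; sum = 0.736656 ms.
Propagation delays (d/s per hop): 0.0666667, 120, 0.04, 0.0813333 ms; sum = 120.188 ms.
End-to-end = 120.9 ms.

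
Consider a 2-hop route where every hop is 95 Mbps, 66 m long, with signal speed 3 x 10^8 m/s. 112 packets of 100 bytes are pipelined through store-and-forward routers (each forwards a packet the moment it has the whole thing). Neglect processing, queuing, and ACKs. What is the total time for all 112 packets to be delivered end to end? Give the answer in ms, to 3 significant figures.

0.952 ms

Per-hop transmission t_tx = L/R = 800/95000000 = 0.00842105 ms.
Per-hop propagation t_prop = 66/300000000 = 0.00022 ms.
Pipeline fill: first packet needs 2·t_tx to clear all hops; remaining 111 packets each add one t_tx.
Total = (2+112-1)·t_tx + 2·t_prop = 113·0.00842105 + 2·0.00022 = 0.952 ms.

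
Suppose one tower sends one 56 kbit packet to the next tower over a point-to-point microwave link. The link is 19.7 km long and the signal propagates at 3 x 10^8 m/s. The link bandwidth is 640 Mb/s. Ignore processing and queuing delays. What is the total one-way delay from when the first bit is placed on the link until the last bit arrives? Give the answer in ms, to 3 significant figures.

L = 56000 bits.
Transmission delay = L/R = 56000 / 640000000 = 0.0875 ms.
Propagation delay = d/s = 19700 m / 300000000 m/s = 0.0656667 ms.
Total = 0.153 ms.

0.153 ms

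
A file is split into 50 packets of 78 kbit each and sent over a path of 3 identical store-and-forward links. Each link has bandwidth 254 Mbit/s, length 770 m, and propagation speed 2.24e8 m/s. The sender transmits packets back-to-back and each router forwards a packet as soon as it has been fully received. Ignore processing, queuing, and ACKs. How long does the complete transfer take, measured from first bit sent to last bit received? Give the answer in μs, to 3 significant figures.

16000 μs

Per-hop transmission t_tx = L/R = 78000/254000000 = 307.087 μs.
Per-hop propagation t_prop = 770/2.24e+08 = 3.4375 μs.
Pipeline fill: first packet needs 3·t_tx to clear all hops; remaining 49 packets each add one t_tx.
Total = (3+50-1)·t_tx + 3·t_prop = 52·307.087 + 3·3.4375 = 16000 μs.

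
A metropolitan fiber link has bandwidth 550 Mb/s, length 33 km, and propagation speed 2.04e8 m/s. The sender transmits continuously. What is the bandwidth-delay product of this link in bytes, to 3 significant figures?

11100 bytes

Propagation delay = 33000 / 204000000 = 0.000161765 s.
BDP = R × t_prop = 550000000 × 0.000161765 = 88970.6 bits.
In bytes: 88970.6/8 = 11100 bytes.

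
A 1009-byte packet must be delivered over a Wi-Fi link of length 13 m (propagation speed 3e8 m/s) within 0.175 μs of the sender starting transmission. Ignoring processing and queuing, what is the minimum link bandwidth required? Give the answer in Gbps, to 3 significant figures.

L = 8072 bits.
Propagation delay = 13 / 300000000 = 0.0433333 μs.
Transmission budget = 0.175 − 0.0433333 = 0.131667 μs.
R ≥ L / t_tx = 8072 bits / 1.31667e-07 s = 61.3 Gbps.

61.3 Gbps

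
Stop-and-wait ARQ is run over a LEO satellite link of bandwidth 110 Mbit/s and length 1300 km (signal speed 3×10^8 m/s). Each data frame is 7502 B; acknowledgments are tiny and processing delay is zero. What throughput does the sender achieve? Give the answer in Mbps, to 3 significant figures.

6.51 Mbps

t_tx = L/R = 60016/110000000 = 0.0005456 s.
t_prop = 1300000/300000000 = 0.00433333 s; RTT = 0.00866667 s.
Cycle = t_tx + RTT = 0.00921227 s.
Throughput = L / cycle = 60016 / 0.00921227 = 6.51 Mbps.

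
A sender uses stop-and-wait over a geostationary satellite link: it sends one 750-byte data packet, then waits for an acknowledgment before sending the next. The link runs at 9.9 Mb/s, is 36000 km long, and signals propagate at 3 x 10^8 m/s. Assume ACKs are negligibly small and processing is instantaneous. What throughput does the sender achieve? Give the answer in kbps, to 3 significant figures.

t_tx = L/R = 6000/9900000 = 0.000606061 s.
t_prop = 36000000/300000000 = 0.12 s; RTT = 0.24 s.
Cycle = t_tx + RTT = 0.240606 s.
Throughput = L / cycle = 6000 / 0.240606 = 24.9 kbps.

24.9 kbps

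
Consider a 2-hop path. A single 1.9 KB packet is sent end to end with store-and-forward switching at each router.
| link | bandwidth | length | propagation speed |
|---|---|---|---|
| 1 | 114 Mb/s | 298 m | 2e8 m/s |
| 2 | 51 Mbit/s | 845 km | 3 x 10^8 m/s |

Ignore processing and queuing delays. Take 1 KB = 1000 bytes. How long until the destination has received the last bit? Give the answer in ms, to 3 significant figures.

3.25 ms

L = 15200 bits.
Transmission delays (L/R per hop): 0.133333, 0.298039 ms; sum = 0.431373 ms.
Propagation delays (d/s per hop): 0.00149, 2.81667 ms; sum = 2.81816 ms.
End-to-end = 3.25 ms.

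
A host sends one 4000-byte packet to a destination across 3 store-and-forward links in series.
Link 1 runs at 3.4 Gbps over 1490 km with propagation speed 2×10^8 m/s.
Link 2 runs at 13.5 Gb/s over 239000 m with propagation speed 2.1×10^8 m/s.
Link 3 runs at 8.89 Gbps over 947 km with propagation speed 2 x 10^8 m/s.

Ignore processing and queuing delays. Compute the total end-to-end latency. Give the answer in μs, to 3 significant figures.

L = 4000 × 8 = 32000 bits.
Transmission delays (L/R per hop): 9.41176, 2.37037, 3.59955 μs; sum = 15.3817 μs.
Propagation delays (d/s per hop): 7450, 1138.1, 4735 μs; sum = 13323.1 μs.
End-to-end = 13300 μs.

13300 μs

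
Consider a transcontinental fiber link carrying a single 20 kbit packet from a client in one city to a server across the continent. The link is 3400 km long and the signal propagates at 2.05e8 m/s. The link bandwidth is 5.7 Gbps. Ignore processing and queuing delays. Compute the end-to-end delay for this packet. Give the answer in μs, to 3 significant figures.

L = 20000 bits.
Transmission delay = L/R = 20000 / 5700000000 = 3.50877 μs.
Propagation delay = d/s = 3400000 m / 2.05e+08 m/s = 16585.4 μs.
Total = 16600 μs.

16600 μs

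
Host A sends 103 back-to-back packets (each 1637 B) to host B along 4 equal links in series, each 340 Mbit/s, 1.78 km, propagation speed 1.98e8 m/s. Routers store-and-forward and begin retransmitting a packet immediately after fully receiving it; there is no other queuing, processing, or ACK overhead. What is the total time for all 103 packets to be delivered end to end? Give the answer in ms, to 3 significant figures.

Per-hop transmission t_tx = L/R = 13096/340000000 = 0.0385176 ms.
Per-hop propagation t_prop = 1780/198000000 = 0.0089899 ms.
Pipeline fill: first packet needs 4·t_tx to clear all hops; remaining 102 packets each add one t_tx.
Total = (4+103-1)·t_tx + 4·t_prop = 106·0.0385176 + 4·0.0089899 = 4.12 ms.

4.12 ms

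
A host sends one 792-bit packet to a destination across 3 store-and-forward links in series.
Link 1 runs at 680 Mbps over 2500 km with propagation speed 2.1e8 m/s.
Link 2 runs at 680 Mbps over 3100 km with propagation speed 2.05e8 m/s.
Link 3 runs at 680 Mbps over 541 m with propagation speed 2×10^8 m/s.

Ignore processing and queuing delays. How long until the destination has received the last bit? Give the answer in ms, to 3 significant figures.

Transmission delay per hop = L/R = 792/680000000 = 0.00116471 ms; 3 hops → 0.00349412 ms.
Propagation delays (d/s per hop): 11.9048, 15.122, 0.002705 ms; sum = 27.0294 ms.
End-to-end = 27.0 ms.

27.0 ms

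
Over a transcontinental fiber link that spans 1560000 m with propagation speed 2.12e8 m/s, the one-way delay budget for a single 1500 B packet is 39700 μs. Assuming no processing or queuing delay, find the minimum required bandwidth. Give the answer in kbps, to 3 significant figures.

L = 12000 bits.
Propagation delay = 1560000 / 212000000 = 7358.49 μs.
Transmission budget = 39700 − 7358.49 = 32341.5 μs.
R ≥ L / t_tx = 12000 bits / 0.0323415 s = 371 kbps.

371 kbps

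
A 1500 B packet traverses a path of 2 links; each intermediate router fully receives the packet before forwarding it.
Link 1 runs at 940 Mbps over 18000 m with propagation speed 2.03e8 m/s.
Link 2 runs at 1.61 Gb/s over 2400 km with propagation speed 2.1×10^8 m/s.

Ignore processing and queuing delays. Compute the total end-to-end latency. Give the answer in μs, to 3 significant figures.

L = 1500 × 8 = 12000 bits.
Transmission delays (L/R per hop): 12.766, 7.45342 μs; sum = 20.2194 μs.
Propagation delays (d/s per hop): 88.67, 11428.6 μs; sum = 11517.2 μs.
End-to-end = 11500 μs.

11500 μs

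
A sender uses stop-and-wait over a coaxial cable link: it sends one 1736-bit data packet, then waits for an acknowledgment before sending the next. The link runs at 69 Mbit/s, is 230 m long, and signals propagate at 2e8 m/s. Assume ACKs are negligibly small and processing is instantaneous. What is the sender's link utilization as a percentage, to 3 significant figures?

91.6 %

t_tx = L/R = 1736/69000000 = 2.51594e-05 s.
t_prop = 230/200000000 = 1.15e-06 s; RTT = 2.3e-06 s.
Cycle = t_tx + RTT = 2.74594e-05 s.
Utilization = t_tx / cycle = 2.51594e-05/2.74594e-05 = 91.6 %.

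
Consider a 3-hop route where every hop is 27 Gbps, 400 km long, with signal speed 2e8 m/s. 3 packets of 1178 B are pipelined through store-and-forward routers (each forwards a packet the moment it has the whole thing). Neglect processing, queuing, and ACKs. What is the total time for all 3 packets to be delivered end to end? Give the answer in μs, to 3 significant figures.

Per-hop transmission t_tx = L/R = 9424/27000000000 = 0.349037 μs.
Per-hop propagation t_prop = 400000/200000000 = 2000 μs.
Pipeline fill: first packet needs 3·t_tx to clear all hops; remaining 2 packets each add one t_tx.
Total = (3+3-1)·t_tx + 3·t_prop = 5·0.349037 + 3·2000 = 6000 μs.

6000 μs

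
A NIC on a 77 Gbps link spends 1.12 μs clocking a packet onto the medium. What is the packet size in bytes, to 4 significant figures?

10780 bytes

L = R × t_tx = 77000000000 b/s × 1.12e-06 s = 86240 bits.
In bytes: 86240 / 8 = 10780 bytes.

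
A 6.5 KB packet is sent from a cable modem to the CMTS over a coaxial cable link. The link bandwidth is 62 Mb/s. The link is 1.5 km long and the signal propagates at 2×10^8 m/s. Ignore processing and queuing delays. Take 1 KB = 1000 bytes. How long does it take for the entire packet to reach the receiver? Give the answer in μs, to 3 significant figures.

L = 52000 bits.
Transmission delay = L/R = 52000 / 62000000 = 838.71 μs.
Propagation delay = d/s = 1500 m / 200000000 m/s = 7.5 μs.
Total = 846 μs.

846 μs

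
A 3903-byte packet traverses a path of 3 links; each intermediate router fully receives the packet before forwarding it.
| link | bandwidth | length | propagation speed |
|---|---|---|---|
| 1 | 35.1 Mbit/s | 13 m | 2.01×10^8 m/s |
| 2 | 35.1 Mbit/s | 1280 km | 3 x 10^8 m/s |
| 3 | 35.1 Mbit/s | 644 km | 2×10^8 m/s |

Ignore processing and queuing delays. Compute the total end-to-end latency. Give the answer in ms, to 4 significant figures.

L = 3903 × 8 = 31224 bits.
Transmission delay per hop = L/R = 31224/35100000 = 0.889573 ms; 3 hops → 2.66872 ms.
Propagation delays (d/s per hop): 6.46766e-05, 4.26667, 3.22 ms; sum = 7.48673 ms.
End-to-end = 10.16 ms.

10.16 ms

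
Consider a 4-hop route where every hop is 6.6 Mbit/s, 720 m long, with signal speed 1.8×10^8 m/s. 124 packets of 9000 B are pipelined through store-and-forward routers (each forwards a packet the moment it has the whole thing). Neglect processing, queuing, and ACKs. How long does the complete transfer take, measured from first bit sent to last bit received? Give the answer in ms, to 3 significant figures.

1390 ms

Per-hop transmission t_tx = L/R = 72000/6600000 = 10.9091 ms.
Per-hop propagation t_prop = 720/180000000 = 0.004 ms.
Pipeline fill: first packet needs 4·t_tx to clear all hops; remaining 123 packets each add one t_tx.
Total = (4+124-1)·t_tx + 4·t_prop = 127·10.9091 + 4·0.004 = 1390 ms.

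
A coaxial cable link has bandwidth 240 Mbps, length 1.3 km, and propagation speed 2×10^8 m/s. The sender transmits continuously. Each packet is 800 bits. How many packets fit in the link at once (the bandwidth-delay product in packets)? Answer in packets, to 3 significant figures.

Propagation delay = 1300 / 200000000 = 6.5e-06 s.
BDP = R × t_prop = 240000000 × 6.5e-06 = 1560 bits.
In packets of 800 bits: 1.95 packets.

1.95 packets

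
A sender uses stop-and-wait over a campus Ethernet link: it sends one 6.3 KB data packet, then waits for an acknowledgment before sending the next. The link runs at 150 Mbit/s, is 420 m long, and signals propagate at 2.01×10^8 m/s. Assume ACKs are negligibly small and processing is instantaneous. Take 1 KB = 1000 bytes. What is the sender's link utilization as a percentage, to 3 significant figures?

t_tx = L/R = 50400/150000000 = 0.000336 s.
t_prop = 420/2.01e+08 = 2.08955e-06 s; RTT = 4.1791e-06 s.
Cycle = t_tx + RTT = 0.000340179 s.
Utilization = t_tx / cycle = 0.000336/0.000340179 = 98.8 %.

98.8 %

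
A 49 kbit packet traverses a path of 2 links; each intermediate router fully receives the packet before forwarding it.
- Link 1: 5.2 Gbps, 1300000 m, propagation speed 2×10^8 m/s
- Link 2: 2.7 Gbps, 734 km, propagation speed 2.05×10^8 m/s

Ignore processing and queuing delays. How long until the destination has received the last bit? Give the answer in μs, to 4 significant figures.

10110 μs

L = 49000 bits.
Transmission delays (L/R per hop): 9.42308, 18.1481 μs; sum = 27.5712 μs.
Propagation delays (d/s per hop): 6500, 3580.49 μs; sum = 10080.5 μs.
End-to-end = 10110 μs.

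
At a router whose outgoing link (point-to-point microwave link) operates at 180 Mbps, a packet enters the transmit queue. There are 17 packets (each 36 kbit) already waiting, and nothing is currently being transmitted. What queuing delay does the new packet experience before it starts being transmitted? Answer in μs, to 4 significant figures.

Each queued packet: L/R = 36000/180000000 = 200 μs.
17 queued → 3400 μs.
Queuing delay = 3400 μs.

3400 μs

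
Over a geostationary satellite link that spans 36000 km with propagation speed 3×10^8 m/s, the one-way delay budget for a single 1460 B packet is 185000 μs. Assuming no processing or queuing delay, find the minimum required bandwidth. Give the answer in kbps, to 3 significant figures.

L = 11680 bits.
Propagation delay = 36000000 / 300000000 = 120000 μs.
Transmission budget = 185000 − 120000 = 65000 μs.
R ≥ L / t_tx = 11680 bits / 0.065 s = 180 kbps.

180 kbps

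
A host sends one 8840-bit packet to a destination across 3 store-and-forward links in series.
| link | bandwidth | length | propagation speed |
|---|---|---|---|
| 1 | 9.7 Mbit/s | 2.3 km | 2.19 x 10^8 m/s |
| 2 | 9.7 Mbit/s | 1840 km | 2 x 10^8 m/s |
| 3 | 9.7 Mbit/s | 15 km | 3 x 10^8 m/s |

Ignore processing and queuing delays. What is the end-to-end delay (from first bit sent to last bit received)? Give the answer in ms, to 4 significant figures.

11.99 ms

Transmission delay per hop = L/R = 8840/9700000 = 0.91134 ms; 3 hops → 2.73402 ms.
Propagation delays (d/s per hop): 0.0105023, 9.2, 0.05 ms; sum = 9.2605 ms.
End-to-end = 11.99 ms.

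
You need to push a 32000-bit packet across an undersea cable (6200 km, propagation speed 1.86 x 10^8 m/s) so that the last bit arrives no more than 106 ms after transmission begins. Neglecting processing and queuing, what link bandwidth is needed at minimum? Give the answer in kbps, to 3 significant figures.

Propagation delay = 6200000 / 186000000 = 33.3333 ms.
Transmission budget = 106 − 33.3333 = 72.6667 ms.
R ≥ L / t_tx = 32000 bits / 0.0726667 s = 440 kbps.

440 kbps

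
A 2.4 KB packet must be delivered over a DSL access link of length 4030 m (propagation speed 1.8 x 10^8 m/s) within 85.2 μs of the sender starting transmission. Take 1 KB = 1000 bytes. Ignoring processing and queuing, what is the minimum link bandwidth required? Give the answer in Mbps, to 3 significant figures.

L = 19200 bits.
Propagation delay = 4030 / 180000000 = 22.3889 μs.
Transmission budget = 85.2 − 22.3889 = 62.8111 μs.
R ≥ L / t_tx = 19200 bits / 6.28111e-05 s = 306 Mbps.

306 Mbps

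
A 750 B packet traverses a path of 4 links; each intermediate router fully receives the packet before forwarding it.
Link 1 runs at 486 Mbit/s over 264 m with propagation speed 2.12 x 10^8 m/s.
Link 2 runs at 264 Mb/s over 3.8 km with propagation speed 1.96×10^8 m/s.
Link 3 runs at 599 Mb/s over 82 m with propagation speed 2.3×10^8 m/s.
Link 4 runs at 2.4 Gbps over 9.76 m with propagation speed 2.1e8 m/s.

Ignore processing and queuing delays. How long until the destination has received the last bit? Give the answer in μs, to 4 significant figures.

L = 750 × 8 = 6000 bits.
Transmission delays (L/R per hop): 12.3457, 22.7273, 10.0167, 2.5 μs; sum = 47.5896 μs.
Propagation delays (d/s per hop): 1.24528, 19.3878, 0.356522, 0.0464762 μs; sum = 21.036 μs.
End-to-end = 68.63 μs.

68.63 μs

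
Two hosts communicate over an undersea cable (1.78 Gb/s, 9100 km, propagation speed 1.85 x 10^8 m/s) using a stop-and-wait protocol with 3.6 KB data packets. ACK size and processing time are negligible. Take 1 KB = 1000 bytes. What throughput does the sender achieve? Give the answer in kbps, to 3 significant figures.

293 kbps

t_tx = L/R = 28800/1780000000 = 1.61798e-05 s.
t_prop = 9100000/185000000 = 0.0491892 s; RTT = 0.0983784 s.
Cycle = t_tx + RTT = 0.0983946 s.
Throughput = L / cycle = 28800 / 0.0983946 = 293 kbps.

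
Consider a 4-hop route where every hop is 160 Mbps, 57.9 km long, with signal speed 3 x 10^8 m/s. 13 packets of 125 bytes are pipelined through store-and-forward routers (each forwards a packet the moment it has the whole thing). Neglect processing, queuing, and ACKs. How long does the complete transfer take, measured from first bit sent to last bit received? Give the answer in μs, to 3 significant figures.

Per-hop transmission t_tx = L/R = 1000/160000000 = 6.25 μs.
Per-hop propagation t_prop = 57900/300000000 = 193 μs.
Pipeline fill: first packet needs 4·t_tx to clear all hops; remaining 12 packets each add one t_tx.
Total = (4+13-1)·t_tx + 4·t_prop = 16·6.25 + 4·193 = 872 μs.

872 μs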